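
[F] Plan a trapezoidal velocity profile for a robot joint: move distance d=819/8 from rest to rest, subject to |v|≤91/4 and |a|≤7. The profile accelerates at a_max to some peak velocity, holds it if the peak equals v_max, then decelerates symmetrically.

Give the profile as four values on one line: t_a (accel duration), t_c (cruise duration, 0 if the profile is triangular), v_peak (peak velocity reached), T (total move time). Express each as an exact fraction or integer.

vₘ²/aₘ = (91/4)²/7 = 1183/16
819/8 ≥ 1183/16 ⇒ cruise phase
t_a = (91/4)/7 = 13/4; v_peak = 91/4
d_cruise = 819/8 − 1183/16 = 455/16; t_c = (455/16)/(91/4) = 5/4
T = 2·13/4 + 5/4 = 31/4

t_a=13/4 t_c=5/4 v_peak=91/4 T=31/4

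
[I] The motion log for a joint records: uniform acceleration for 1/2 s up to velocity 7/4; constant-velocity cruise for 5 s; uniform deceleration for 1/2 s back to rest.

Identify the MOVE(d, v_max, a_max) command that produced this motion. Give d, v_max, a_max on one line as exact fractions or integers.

d=77/8 v_max=7/4 a_max=7/2

a_max = (7/4)/(1/2) = 7/2
d_a = ½·7/4·1/2 = 7/16; d_c = 7/4·5 = 35/4
d = 2·7/16 + 35/4 = 77/8
t_c = 5 > 0 so v_max = 7/4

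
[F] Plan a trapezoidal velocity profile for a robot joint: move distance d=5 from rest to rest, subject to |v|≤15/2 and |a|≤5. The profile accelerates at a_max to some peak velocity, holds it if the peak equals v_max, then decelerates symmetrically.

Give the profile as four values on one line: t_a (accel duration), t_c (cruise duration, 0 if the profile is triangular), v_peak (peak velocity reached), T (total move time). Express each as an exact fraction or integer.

vₘ²/aₘ = (15/2)²/5 = 45/4
5 < 45/4 so t_c = 0
v_peak = √(5·5) = √25 = 5
t_a = 5/5 = 1; t_c = 0
T = 2·1 = 2

t_a=1 t_c=0 v_peak=5 T=2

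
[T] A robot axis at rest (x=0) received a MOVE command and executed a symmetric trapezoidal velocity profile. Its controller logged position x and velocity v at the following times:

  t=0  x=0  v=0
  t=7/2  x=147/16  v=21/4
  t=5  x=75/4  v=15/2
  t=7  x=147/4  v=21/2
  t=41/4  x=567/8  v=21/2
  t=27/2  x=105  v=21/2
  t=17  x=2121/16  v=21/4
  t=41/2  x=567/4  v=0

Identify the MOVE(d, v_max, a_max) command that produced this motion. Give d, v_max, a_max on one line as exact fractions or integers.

d=567/4 v_max=21/2 a_max=3/2

final state: t=41/2, x=567/4, v=0 → d = 567/4
a_max = (21/4−0)/(7/2−0) = 3/2
max v = 21/2 over t∈[7,27/2] → v_max = 21/2
check: 21/2·(7+13/2) = 567/4 ✓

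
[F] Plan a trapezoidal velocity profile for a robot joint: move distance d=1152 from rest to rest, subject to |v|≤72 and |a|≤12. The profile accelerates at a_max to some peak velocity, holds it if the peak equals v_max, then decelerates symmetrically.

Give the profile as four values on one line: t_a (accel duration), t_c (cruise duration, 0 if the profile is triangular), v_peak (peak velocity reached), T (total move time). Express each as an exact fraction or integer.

v_max²/a_max = 72²/12 = 432
1152 ≥ 432 → trapezoidal
t_a = 72/12 = 6; v_peak = 72
d_cruise = 1152 − 432 = 720; t_c = 720/72 = 10
T = 2·6 + 10 = 22

t_a=6 t_c=10 v_peak=72 T=22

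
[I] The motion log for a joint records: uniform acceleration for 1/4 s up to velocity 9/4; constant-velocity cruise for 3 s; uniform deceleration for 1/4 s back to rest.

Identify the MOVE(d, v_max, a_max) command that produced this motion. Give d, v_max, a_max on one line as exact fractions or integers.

d=117/16 v_max=9/4 a_max=9

a_max = (9/4)/(1/4) = 9
d_a = ½·9/4·1/4 = 9/32; d_c = 9/4·3 = 27/4
d = 2·9/32 + 27/4 = 117/16
t_c = 3 > 0 ⇒ limit active, v_max = 9/4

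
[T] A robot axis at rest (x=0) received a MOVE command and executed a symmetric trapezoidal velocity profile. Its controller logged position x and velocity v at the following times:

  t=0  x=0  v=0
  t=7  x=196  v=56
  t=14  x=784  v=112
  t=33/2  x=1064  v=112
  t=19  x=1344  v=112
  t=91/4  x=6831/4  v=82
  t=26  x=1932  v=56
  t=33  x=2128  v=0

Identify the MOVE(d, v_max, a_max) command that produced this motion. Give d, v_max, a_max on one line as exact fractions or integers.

final state: t=33, x=2128, v=0 → d = 2128
a_max = (56−0)/(7−0) = 8
max v = 112 over t∈[14,19] → v_max = 112
check: 112·(14+5) = 2128 ✓

d=2128 v_max=112 a_max=8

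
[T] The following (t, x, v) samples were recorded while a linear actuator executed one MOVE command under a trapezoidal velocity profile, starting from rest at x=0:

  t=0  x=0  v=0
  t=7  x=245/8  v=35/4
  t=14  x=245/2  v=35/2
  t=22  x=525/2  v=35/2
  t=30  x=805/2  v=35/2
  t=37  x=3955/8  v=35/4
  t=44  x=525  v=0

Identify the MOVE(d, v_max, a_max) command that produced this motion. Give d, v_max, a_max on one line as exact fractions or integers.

final state: t=44, x=525, v=0 → d = 525
a_max = (35/4−0)/(7−0) = 5/4
max v = 35/2 over t∈[14,30] → v_max = 35/2
check: 35/2·(14+16) = 525 ✓

d=525 v_max=35/2 a_max=5/4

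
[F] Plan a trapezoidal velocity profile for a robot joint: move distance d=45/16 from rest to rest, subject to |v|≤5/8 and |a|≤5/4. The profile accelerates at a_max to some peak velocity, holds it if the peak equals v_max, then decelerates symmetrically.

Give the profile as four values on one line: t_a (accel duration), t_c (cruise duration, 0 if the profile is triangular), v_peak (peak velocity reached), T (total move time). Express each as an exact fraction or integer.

(v_max)²/a_max = (5/8)²/(5/4) = 5/16
45/16 ≥ 5/16 so v_max reached
t_a = (5/8)/(5/4) = 1/2; v_peak = 5/8
d_cruise = 45/16 − 5/16 = 5/2; t_c = (5/2)/(5/8) = 4
T = 2·1/2 + 4 = 5

t_a=1/2 t_c=4 v_peak=5/8 T=5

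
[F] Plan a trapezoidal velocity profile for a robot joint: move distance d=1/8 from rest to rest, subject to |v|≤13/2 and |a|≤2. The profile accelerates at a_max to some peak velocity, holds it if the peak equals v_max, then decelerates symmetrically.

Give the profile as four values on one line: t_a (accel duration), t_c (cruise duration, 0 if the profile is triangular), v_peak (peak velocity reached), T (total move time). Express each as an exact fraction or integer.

(v_max)²/a_max = (13/2)²/2 = 169/8
1/8 < 169/8 ⇒ no cruise
v_peak = √(1/8·2) = √(1/4) = 1/2
t_a = (1/2)/2 = 1/4; t_c = 0
T = 2·1/4 = 1/2

t_a=1/4 t_c=0 v_peak=1/2 T=1/2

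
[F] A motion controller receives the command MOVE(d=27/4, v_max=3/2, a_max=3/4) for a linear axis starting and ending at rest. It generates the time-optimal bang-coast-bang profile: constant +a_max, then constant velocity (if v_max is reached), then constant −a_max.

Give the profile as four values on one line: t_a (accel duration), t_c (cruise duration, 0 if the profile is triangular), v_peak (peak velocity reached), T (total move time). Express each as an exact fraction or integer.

(v_max)²/a_max = (3/2)²/(3/4) = 3
27/4 ≥ 3 ⇒ cruise phase
t_a = (3/2)/(3/4) = 2; v_peak = 3/2
d_cruise = 27/4 − 3 = 15/4; t_c = (15/4)/(3/2) = 5/2
T = 2·2 + 5/2 = 13/2

t_a=2 t_c=5/2 v_peak=3/2 T=13/2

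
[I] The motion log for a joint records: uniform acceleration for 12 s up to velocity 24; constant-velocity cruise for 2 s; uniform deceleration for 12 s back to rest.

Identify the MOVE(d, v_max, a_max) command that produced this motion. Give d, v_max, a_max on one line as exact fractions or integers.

d=336 v_max=24 a_max=2

a_max = 24/12 = 2
d_a = ½·24·12 = 144; d_c = 24·2 = 48
d = 2·144 + 48 = 336
t_c = 2 > 0 ⇒ limit active, v_max = 24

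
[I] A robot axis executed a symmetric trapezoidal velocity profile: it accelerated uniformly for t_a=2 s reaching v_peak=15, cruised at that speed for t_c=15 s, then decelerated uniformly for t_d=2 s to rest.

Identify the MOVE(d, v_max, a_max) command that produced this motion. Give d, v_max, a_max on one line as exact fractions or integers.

d=255 v_max=15 a_max=15/2

a_max = 15/2
d_a = ½·15·2 = 15; d_c = 15·15 = 225
d = 2·15 + 225 = 255
t_c = 15 > 0 ⇒ limit active, v_max = 15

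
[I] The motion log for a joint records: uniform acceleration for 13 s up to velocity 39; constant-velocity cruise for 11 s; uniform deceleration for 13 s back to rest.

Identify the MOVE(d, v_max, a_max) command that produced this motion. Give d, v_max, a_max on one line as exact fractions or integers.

d=936 v_max=39 a_max=3

a_max = 39/13 = 3
d_a = ½·39·13 = 507/2; d_c = 39·11 = 429
d = 2·507/2 + 429 = 936
t_c = 11 > 0 so v_max = 39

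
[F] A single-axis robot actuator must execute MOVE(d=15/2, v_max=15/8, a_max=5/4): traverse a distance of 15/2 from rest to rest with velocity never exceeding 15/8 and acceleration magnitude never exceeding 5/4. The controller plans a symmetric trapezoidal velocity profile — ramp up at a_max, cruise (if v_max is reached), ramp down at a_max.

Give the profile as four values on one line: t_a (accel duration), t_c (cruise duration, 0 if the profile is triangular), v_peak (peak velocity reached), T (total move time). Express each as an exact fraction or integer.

t_a=3/2 t_c=5/2 v_peak=15/8 T=11/2

(v_max)²/a_max = (15/8)²/(5/4) = 45/16
15/2 ≥ 45/16 → trapezoidal
t_a = (15/8)/(5/4) = 3/2; v_peak = 15/8
d_cruise = 15/2 − 45/16 = 75/16; t_c = (75/16)/(15/8) = 5/2
T = 2·3/2 + 5/2 = 11/2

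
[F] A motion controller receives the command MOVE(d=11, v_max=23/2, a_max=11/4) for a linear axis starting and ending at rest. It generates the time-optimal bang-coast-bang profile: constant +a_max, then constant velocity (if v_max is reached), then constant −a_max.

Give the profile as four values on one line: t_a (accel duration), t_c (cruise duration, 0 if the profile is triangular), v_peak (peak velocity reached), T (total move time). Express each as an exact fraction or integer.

t_a=2 t_c=0 v_peak=11/2 T=4

vₘ²/aₘ = (23/2)²/(11/4) = 529/11
11 < 529/11 so t_c = 0
v_peak = √(11·11/4) = √(121/4) = 11/2
t_a = (11/2)/(11/4) = 2; t_c = 0
T = 2·2 = 4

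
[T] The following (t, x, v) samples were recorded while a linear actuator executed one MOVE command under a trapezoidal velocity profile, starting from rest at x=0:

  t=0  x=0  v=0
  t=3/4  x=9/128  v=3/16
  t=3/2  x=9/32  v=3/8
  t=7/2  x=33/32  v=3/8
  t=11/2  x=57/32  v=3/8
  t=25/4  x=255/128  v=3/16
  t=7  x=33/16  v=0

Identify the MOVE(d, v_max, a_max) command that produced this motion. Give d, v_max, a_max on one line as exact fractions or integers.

final state: t=7, x=33/16, v=0 → d = 33/16
a_max = (3/16−0)/(3/4−0) = 1/4
max v = 3/8 over t∈[3/2,11/2] → v_max = 3/8
check: 3/8·(3/2+4) = 33/16 ✓

d=33/16 v_max=3/8 a_max=1/4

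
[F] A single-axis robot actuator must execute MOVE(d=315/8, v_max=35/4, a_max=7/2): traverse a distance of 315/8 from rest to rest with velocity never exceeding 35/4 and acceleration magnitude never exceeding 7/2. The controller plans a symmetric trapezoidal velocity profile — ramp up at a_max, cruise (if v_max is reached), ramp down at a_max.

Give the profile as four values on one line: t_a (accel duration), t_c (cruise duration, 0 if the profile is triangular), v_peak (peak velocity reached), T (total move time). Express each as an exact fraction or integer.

t_a=5/2 t_c=2 v_peak=35/4 T=7

(v_max)²/a_max = (35/4)²/(7/2) = 175/8
315/8 ≥ 175/8 so v_max reached
t_a = (35/4)/(7/2) = 5/2; v_peak = 35/4
d_cruise = 315/8 − 175/8 = 35/2; t_c = (35/2)/(35/4) = 2
T = 2·5/2 + 2 = 7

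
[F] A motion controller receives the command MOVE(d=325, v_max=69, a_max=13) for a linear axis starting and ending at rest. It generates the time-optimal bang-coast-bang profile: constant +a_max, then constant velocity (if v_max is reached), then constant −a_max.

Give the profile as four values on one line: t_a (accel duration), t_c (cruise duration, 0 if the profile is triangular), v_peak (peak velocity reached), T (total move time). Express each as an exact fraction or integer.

v_max²/a_max = 69²/13 = 4761/13
325 < 4761/13 ⇒ no cruise
v_peak = √(325·13) = √4225 = 65
t_a = 65/13 = 5; t_c = 0
T = 2·5 = 10

t_a=5 t_c=0 v_peak=65 T=10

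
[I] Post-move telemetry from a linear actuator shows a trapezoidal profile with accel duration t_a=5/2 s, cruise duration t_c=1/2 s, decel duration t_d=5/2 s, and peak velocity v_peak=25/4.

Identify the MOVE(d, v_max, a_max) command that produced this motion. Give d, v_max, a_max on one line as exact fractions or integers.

a_max = (25/4)/(5/2) = 5/2
d_a = ½·25/4·5/2 = 125/16; d_c = 25/4·1/2 = 25/8
d = 2·125/16 + 25/8 = 75/4
t_c = 1/2 > 0 → v_max = v_peak = 25/4

d=75/4 v_max=25/4 a_max=5/2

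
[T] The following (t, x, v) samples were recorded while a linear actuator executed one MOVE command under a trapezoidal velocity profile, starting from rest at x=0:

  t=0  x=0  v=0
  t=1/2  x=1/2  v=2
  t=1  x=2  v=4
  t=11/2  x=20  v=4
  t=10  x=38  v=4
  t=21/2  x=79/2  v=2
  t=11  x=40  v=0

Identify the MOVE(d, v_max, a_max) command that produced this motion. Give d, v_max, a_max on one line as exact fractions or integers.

final state: t=11, x=40, v=0 → d = 40
a_max = (2−0)/(1/2−0) = 4
max v = 4 over t∈[1,10] → v_max = 4
check: 4·(1+9) = 40 ✓

d=40 v_max=4 a_max=4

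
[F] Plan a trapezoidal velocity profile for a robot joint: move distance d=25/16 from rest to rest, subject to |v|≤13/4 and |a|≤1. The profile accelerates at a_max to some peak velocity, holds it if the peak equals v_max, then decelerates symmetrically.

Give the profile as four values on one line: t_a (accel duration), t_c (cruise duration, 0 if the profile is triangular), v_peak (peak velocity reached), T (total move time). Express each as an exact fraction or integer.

(v_max)²/a_max = (13/4)²/1 = 169/16
25/16 < 169/16 so t_c = 0
v_peak = √(25/16·1) = √(25/16) = 5/4
t_a = (5/4)/1 = 5/4; t_c = 0
T = 2·5/4 = 5/2

t_a=5/4 t_c=0 v_peak=5/4 T=5/2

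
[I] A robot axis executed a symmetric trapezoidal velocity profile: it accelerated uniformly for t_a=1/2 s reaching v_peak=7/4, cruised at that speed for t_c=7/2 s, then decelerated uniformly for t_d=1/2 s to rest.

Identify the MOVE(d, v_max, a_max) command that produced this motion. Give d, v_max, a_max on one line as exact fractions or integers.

d=7 v_max=7/4 a_max=7/2

a_max = (7/4)/(1/2) = 7/2
d_a = ½·7/4·1/2 = 7/16; d_c = 7/4·7/2 = 49/8
d = 2·7/16 + 49/8 = 7
t_c = 7/2 > 0 ⇒ limit active, v_max = 7/4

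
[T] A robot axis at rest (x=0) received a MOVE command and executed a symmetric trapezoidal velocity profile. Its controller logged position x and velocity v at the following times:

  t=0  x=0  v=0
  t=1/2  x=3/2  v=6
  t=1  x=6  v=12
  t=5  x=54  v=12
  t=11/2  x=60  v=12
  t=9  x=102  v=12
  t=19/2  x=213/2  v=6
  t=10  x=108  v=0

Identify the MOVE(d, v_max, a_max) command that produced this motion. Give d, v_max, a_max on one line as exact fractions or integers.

final state: t=10, x=108, v=0 → d = 108
a_max = (6−0)/(1/2−0) = 12
max v = 12 over t∈[1,9] → v_max = 12
check: 12·(1+8) = 108 ✓

d=108 v_max=12 a_max=12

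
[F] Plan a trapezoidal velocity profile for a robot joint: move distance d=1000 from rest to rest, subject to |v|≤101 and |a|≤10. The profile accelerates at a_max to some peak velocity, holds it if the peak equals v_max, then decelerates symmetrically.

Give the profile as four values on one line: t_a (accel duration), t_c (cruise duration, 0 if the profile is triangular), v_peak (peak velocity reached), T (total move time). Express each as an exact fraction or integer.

t_a=10 t_c=0 v_peak=100 T=20

v_max²/a_max = 101²/10 = 10201/10
1000 < 10201/10 → triangular
v_peak = √(1000·10) = √10000 = 100
t_a = 100/10 = 10; t_c = 0
T = 2·10 = 20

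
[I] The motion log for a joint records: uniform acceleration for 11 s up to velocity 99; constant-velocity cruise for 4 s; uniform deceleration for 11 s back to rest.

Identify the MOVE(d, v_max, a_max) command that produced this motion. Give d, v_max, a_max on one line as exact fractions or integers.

d=1485 v_max=99 a_max=9

a_max = 99/11 = 9
d_a = ½·99·11 = 1089/2; d_c = 99·4 = 396
d = 2·1089/2 + 396 = 1485
t_c = 4 > 0 → v_max = v_peak = 99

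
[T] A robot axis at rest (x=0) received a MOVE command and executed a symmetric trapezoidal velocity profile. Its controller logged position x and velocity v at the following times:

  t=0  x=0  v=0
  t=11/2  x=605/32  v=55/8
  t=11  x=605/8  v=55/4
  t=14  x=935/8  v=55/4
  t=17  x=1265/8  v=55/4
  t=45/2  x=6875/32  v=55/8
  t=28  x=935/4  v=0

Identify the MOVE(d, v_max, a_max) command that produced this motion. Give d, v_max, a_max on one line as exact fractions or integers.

final state: t=28, x=935/4, v=0 → d = 935/4
a_max = (55/8−0)/(11/2−0) = 5/4
max v = 55/4 over t∈[11,17] → v_max = 55/4
check: 55/4·(11+6) = 935/4 ✓

d=935/4 v_max=55/4 a_max=5/4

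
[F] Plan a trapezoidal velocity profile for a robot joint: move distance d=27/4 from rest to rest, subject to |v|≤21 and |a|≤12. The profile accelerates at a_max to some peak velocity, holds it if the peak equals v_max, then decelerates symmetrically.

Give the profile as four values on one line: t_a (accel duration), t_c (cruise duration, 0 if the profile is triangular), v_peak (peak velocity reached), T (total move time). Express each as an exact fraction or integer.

t_a=3/4 t_c=0 v_peak=9 T=3/2

(v_max)²/a_max = 21²/12 = 147/4
27/4 < 147/4 ⇒ no cruise
v_peak = √(27/4·12) = √81 = 9
t_a = 9/12 = 3/4; t_c = 0
T = 2·3/4 = 3/2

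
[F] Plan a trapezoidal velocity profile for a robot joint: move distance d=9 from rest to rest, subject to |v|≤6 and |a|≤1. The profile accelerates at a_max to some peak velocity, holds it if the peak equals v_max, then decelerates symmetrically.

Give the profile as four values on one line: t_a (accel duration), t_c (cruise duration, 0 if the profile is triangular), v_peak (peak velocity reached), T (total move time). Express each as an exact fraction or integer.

vₘ²/aₘ = 6²/1 = 36
9 < 36 → triangular
v_peak = √(9·1) = √9 = 3
t_a = 3/1 = 3; t_c = 0
T = 2·3 = 6

t_a=3 t_c=0 v_peak=3 T=6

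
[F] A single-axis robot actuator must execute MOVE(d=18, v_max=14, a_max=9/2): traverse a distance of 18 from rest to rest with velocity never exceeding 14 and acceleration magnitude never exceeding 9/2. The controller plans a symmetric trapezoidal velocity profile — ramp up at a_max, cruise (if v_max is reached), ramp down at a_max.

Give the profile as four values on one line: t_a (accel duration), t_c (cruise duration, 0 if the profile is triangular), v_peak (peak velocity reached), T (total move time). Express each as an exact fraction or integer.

t_a=2 t_c=0 v_peak=9 T=4

vₘ²/aₘ = 14²/(9/2) = 392/9
18 < 392/9 so t_c = 0
v_peak = √(18·9/2) = √81 = 9
t_a = 9/(9/2) = 2; t_c = 0
T = 2·2 = 4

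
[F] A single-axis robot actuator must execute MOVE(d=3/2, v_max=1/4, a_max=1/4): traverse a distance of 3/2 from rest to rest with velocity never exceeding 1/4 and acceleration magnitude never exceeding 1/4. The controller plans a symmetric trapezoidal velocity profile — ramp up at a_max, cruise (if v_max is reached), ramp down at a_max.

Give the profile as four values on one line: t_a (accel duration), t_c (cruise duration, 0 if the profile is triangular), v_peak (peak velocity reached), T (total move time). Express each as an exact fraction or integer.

(v_max)²/a_max = (1/4)²/(1/4) = 1/4
3/2 ≥ 1/4 so v_max reached
t_a = (1/4)/(1/4) = 1; v_peak = 1/4
d_cruise = 3/2 − 1/4 = 5/4; t_c = (5/4)/(1/4) = 5
T = 2·1 + 5 = 7

t_a=1 t_c=5 v_peak=1/4 T=7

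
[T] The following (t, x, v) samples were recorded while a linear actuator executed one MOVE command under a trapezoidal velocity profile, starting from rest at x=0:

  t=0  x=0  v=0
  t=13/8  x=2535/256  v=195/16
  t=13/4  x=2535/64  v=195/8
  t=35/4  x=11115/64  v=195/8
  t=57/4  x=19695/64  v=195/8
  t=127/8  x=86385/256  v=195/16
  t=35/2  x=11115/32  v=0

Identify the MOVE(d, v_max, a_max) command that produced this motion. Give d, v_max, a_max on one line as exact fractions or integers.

d=11115/32 v_max=195/8 a_max=15/2

final state: t=35/2, x=11115/32, v=0 → d = 11115/32
a_max = (195/16−0)/(13/8−0) = 15/2
max v = 195/8 over t∈[13/4,57/4] → v_max = 195/8
check: 195/8·(13/4+11) = 11115/32 ✓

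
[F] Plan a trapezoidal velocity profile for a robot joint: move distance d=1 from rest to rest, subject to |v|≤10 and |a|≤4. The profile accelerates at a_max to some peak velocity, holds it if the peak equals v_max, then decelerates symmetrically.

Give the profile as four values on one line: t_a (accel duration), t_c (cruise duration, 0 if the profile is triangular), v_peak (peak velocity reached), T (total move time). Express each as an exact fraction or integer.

vₘ²/aₘ = 10²/4 = 25
1 < 25 → triangular
v_peak = √(1·4) = √4 = 2
t_a = 2/4 = 1/2; t_c = 0
T = 2·1/2 = 1

t_a=1/2 t_c=0 v_peak=2 T=1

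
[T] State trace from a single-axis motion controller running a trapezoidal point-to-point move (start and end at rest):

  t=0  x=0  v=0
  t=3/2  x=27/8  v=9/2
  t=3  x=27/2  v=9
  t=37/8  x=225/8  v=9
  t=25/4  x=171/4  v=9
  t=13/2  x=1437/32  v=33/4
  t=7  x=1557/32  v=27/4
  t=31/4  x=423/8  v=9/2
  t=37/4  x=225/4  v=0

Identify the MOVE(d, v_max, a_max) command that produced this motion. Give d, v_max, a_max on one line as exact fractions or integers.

d=225/4 v_max=9 a_max=3

final state: t=37/4, x=225/4, v=0 → d = 225/4
a_max = (9/2−0)/(3/2−0) = 3
max v = 9 over t∈[3,25/4] → v_max = 9
check: 9·(3+13/4) = 225/4 ✓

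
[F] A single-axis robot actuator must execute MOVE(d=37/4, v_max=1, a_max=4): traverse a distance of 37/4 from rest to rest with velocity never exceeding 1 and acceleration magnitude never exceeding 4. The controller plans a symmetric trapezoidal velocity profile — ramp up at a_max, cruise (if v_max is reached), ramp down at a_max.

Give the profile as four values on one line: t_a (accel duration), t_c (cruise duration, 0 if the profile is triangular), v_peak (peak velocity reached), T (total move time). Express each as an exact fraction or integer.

v_max²/a_max = 1²/4 = 1/4
37/4 ≥ 1/4 so v_max reached
t_a = 1/4; v_peak = 1
d_cruise = 37/4 − 1/4 = 9; t_c = 9/1 = 9
T = 2·1/4 + 9 = 19/2

t_a=1/4 t_c=9 v_peak=1 T=19/2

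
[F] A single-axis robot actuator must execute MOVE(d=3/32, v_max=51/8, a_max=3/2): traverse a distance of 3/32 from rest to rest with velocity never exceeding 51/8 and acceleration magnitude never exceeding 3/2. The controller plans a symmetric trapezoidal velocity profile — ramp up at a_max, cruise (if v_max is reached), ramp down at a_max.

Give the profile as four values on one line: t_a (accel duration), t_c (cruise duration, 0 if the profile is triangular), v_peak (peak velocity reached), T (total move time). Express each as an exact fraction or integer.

(v_max)²/a_max = (51/8)²/(3/2) = 867/32
3/32 < 867/32 ⇒ no cruise
v_peak = √(3/32·3/2) = √(9/64) = 3/8
t_a = (3/8)/(3/2) = 1/4; t_c = 0
T = 2·1/4 = 1/2

t_a=1/4 t_c=0 v_peak=3/8 T=1/2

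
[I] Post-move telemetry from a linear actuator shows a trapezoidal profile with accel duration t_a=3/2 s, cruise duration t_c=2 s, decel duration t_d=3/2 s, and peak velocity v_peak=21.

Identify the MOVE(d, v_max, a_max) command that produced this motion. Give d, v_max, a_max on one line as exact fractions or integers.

d=147/2 v_max=21 a_max=14

a_max = 21/(3/2) = 14
d_a = ½·21·3/2 = 63/4; d_c = 21·2 = 42
d = 2·63/4 + 42 = 147/2
t_c = 2 > 0 so v_max = 21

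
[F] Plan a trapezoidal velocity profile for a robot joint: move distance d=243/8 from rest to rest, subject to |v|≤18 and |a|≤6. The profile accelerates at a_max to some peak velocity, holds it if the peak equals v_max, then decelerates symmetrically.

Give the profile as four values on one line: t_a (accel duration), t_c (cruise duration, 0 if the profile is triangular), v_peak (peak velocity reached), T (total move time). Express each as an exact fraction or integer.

t_a=9/4 t_c=0 v_peak=27/2 T=9/2

(v_max)²/a_max = 18²/6 = 54
243/8 < 54 ⇒ no cruise
v_peak = √(243/8·6) = √(729/4) = 27/2
t_a = (27/2)/6 = 9/4; t_c = 0
T = 2·9/4 = 9/2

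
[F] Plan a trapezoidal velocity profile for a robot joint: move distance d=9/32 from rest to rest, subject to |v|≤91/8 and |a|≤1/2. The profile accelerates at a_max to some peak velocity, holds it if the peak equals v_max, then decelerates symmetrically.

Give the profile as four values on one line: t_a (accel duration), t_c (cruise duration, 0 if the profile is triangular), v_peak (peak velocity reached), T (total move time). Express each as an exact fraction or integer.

t_a=3/4 t_c=0 v_peak=3/8 T=3/2

(v_max)²/a_max = (91/8)²/(1/2) = 8281/32
9/32 < 8281/32 so t_c = 0
v_peak = √(9/32·1/2) = √(9/64) = 3/8
t_a = (3/8)/(1/2) = 3/4; t_c = 0
T = 2·3/4 = 3/2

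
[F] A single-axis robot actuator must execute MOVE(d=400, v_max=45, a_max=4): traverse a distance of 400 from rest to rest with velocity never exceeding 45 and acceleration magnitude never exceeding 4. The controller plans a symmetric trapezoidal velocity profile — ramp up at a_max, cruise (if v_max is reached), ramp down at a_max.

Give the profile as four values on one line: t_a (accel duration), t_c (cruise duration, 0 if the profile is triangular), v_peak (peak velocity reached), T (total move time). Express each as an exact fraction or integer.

t_a=10 t_c=0 v_peak=40 T=20

v_max²/a_max = 45²/4 = 2025/4
400 < 2025/4 ⇒ no cruise
v_peak = √(400·4) = √1600 = 40
t_a = 40/4 = 10; t_c = 0
T = 2·10 = 20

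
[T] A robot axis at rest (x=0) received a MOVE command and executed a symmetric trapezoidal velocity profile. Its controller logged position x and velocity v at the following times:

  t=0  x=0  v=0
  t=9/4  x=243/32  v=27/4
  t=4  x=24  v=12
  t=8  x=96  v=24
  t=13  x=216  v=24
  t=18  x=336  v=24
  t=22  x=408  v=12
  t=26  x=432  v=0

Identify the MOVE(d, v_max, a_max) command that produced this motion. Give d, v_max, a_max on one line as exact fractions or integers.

final state: t=26, x=432, v=0 → d = 432
a_max = (27/4−0)/(9/4−0) = 3
max v = 24 over t∈[8,18] → v_max = 24
check: 24·(8+10) = 432 ✓

d=432 v_max=24 a_max=3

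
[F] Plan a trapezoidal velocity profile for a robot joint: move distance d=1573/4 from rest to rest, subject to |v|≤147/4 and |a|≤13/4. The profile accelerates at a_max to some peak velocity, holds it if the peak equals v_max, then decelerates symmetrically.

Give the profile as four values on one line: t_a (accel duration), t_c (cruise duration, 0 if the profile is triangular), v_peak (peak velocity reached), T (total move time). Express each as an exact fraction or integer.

t_a=11 t_c=0 v_peak=143/4 T=22

vₘ²/aₘ = (147/4)²/(13/4) = 21609/52
1573/4 < 21609/52 ⇒ no cruise
v_peak = √(1573/4·13/4) = √(20449/16) = 143/4
t_a = (143/4)/(13/4) = 11; t_c = 0
T = 2·11 = 22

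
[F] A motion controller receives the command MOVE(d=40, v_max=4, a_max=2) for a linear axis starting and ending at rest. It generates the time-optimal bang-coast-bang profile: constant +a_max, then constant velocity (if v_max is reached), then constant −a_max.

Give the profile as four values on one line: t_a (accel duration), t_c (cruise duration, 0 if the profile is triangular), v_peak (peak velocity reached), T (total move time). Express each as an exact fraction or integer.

t_a=2 t_c=8 v_peak=4 T=12

(v_max)²/a_max = 4²/2 = 8
40 ≥ 8 ⇒ cruise phase
t_a = 4/2 = 2; v_peak = 4
d_cruise = 40 − 8 = 32; t_c = 32/4 = 8
T = 2·2 + 8 = 12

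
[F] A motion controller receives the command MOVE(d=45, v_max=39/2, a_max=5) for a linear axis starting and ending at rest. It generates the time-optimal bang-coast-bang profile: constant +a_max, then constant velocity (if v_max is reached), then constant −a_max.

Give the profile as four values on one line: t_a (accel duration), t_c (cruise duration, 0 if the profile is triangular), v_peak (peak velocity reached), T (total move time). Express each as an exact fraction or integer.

t_a=3 t_c=0 v_peak=15 T=6

vₘ²/aₘ = (39/2)²/5 = 1521/20
45 < 1521/20 → triangular
v_peak = √(45·5) = √225 = 15
t_a = 15/5 = 3; t_c = 0
T = 2·3 = 6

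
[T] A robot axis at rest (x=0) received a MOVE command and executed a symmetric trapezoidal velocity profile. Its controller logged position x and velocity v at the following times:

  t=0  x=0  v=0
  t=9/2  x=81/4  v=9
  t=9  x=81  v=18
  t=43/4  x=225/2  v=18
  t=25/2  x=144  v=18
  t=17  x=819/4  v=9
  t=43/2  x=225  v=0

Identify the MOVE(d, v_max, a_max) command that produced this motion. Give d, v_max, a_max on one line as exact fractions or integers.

final state: t=43/2, x=225, v=0 → d = 225
a_max = (9−0)/(9/2−0) = 2
max v = 18 over t∈[9,25/2] → v_max = 18
check: 18·(9+7/2) = 225 ✓

d=225 v_max=18 a_max=2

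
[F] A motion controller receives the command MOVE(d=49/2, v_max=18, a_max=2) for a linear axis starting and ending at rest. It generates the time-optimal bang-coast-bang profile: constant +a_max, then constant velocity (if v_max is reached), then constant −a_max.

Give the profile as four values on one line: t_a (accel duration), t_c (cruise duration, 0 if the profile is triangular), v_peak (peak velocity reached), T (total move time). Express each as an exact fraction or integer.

vₘ²/aₘ = 18²/2 = 162
49/2 < 162 → triangular
v_peak = √(49/2·2) = √49 = 7
t_a = 7/2; t_c = 0
T = 2·7/2 = 7

t_a=7/2 t_c=0 v_peak=7 T=7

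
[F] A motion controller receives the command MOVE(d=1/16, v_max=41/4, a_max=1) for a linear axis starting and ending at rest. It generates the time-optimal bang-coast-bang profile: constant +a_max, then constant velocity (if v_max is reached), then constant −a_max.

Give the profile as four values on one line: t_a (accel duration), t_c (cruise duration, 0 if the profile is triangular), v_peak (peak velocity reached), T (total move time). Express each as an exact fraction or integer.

vₘ²/aₘ = (41/4)²/1 = 1681/16
1/16 < 1681/16 so t_c = 0
v_peak = √(1/16·1) = √(1/16) = 1/4
t_a = (1/4)/1 = 1/4; t_c = 0
T = 2·1/4 = 1/2

t_a=1/4 t_c=0 v_peak=1/4 T=1/2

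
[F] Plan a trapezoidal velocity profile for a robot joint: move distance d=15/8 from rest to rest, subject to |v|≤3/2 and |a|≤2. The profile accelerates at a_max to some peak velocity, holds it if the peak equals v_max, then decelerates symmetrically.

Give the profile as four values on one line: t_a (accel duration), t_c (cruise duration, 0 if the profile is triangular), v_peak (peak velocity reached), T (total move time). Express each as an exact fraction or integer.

t_a=3/4 t_c=1/2 v_peak=3/2 T=2

vₘ²/aₘ = (3/2)²/2 = 9/8
15/8 ≥ 9/8 ⇒ cruise phase
t_a = (3/2)/2 = 3/4; v_peak = 3/2
d_cruise = 15/8 − 9/8 = 3/4; t_c = (3/4)/(3/2) = 1/2
T = 2·3/4 + 1/2 = 2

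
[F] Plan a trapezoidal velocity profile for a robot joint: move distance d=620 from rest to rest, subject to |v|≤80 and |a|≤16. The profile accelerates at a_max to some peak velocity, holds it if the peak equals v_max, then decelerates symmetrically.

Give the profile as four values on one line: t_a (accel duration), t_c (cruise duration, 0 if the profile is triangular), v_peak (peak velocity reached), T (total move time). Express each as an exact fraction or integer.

t_a=5 t_c=11/4 v_peak=80 T=51/4

(v_max)²/a_max = 80²/16 = 400
620 ≥ 400 so v_max reached
t_a = 80/16 = 5; v_peak = 80
d_cruise = 620 − 400 = 220; t_c = 220/80 = 11/4
T = 2·5 + 11/4 = 51/4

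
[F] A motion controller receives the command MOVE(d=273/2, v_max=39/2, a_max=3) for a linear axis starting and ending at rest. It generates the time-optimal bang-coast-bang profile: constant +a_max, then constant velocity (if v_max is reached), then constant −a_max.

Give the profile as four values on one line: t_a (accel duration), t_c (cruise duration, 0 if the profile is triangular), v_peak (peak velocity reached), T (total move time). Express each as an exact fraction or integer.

vₘ²/aₘ = (39/2)²/3 = 507/4
273/2 ≥ 507/4 → trapezoidal
t_a = (39/2)/3 = 13/2; v_peak = 39/2
d_cruise = 273/2 − 507/4 = 39/4; t_c = (39/4)/(39/2) = 1/2
T = 2·13/2 + 1/2 = 27/2

t_a=13/2 t_c=1/2 v_peak=39/2 T=27/2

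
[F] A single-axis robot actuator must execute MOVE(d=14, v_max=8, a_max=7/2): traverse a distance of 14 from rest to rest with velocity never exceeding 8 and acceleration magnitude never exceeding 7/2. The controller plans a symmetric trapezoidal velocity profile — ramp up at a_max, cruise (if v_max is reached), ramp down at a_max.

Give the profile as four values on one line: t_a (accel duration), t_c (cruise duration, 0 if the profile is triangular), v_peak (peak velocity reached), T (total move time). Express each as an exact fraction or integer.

t_a=2 t_c=0 v_peak=7 T=4

(v_max)²/a_max = 8²/(7/2) = 128/7
14 < 128/7 ⇒ no cruise
v_peak = √(14·7/2) = √49 = 7
t_a = 7/(7/2) = 2; t_c = 0
T = 2·2 = 4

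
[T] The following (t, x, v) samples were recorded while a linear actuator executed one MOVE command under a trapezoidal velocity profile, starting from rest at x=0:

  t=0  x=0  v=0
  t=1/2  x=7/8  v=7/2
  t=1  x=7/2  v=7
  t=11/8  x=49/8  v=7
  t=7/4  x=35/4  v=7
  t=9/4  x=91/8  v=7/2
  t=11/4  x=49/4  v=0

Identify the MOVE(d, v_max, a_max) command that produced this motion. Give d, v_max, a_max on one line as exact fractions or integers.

d=49/4 v_max=7 a_max=7

final state: t=11/4, x=49/4, v=0 → d = 49/4
a_max = (7/2−0)/(1/2−0) = 7
max v = 7 over t∈[1,7/4] → v_max = 7
check: 7·(1+3/4) = 49/4 ✓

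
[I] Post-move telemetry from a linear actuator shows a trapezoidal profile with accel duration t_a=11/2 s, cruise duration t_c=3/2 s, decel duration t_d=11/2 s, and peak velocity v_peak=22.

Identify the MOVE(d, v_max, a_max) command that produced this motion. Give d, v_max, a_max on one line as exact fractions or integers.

d=154 v_max=22 a_max=4

a_max = 22/(11/2) = 4
d_a = ½·22·11/2 = 121/2; d_c = 22·3/2 = 33
d = 2·121/2 + 33 = 154
t_c = 3/2 > 0 so v_max = 22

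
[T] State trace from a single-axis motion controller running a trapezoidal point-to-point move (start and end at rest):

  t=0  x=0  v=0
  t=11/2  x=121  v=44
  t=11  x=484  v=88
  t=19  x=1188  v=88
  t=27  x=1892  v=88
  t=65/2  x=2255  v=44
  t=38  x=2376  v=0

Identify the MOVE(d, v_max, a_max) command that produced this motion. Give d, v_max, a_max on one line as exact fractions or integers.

d=2376 v_max=88 a_max=8

final state: t=38, x=2376, v=0 → d = 2376
a_max = (44−0)/(11/2−0) = 8
max v = 88 over t∈[11,27] → v_max = 88
check: 88·(11+16) = 2376 ✓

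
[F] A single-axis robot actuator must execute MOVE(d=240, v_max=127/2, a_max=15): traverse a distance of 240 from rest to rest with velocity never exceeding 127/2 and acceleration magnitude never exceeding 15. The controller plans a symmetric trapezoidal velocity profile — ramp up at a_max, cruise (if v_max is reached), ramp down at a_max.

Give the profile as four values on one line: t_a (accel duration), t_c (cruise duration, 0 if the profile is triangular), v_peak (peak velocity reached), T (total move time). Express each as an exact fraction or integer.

v_max²/a_max = (127/2)²/15 = 16129/60
240 < 16129/60 → triangular
v_peak = √(240·15) = √3600 = 60
t_a = 60/15 = 4; t_c = 0
T = 2·4 = 8

t_a=4 t_c=0 v_peak=60 T=8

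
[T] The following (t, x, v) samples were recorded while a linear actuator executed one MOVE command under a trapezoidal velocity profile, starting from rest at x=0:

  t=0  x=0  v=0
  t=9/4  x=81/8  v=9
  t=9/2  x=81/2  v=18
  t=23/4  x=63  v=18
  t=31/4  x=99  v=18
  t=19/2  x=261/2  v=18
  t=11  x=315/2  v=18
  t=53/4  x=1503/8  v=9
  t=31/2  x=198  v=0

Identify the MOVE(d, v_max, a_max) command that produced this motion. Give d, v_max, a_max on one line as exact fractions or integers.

final state: t=31/2, x=198, v=0 → d = 198
a_max = (9−0)/(9/4−0) = 4
max v = 18 over t∈[9/2,11] → v_max = 18
check: 18·(9/2+13/2) = 198 ✓

d=198 v_max=18 a_max=4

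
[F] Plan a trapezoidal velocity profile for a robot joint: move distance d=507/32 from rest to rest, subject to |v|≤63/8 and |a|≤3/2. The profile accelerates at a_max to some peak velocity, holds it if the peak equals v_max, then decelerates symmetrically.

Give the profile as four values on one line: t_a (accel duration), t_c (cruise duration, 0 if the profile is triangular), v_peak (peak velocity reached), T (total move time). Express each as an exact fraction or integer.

t_a=13/4 t_c=0 v_peak=39/8 T=13/2

v_max²/a_max = (63/8)²/(3/2) = 1323/32
507/32 < 1323/32 → triangular
v_peak = √(507/32·3/2) = √(1521/64) = 39/8
t_a = (39/8)/(3/2) = 13/4; t_c = 0
T = 2·13/4 = 13/2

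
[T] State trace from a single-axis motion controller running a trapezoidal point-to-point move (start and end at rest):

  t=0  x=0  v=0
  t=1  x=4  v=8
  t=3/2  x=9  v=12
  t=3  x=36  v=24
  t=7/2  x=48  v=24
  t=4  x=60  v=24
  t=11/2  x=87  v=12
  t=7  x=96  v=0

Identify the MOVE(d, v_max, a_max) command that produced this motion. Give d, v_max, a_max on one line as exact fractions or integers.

d=96 v_max=24 a_max=8

final state: t=7, x=96, v=0 → d = 96
a_max = (8−0)/(1−0) = 8
max v = 24 over t∈[3,4] → v_max = 24
check: 24·(3+1) = 96 ✓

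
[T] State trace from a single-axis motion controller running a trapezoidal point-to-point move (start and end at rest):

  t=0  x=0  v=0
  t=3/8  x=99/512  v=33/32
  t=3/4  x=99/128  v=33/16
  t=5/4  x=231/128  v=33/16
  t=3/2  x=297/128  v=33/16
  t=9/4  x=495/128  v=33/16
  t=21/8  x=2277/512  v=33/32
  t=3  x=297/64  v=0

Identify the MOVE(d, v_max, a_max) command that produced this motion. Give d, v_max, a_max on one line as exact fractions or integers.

d=297/64 v_max=33/16 a_max=11/4

final state: t=3, x=297/64, v=0 → d = 297/64
a_max = (33/32−0)/(3/8−0) = 11/4
max v = 33/16 over t∈[3/4,9/4] → v_max = 33/16
check: 33/16·(3/4+3/2) = 297/64 ✓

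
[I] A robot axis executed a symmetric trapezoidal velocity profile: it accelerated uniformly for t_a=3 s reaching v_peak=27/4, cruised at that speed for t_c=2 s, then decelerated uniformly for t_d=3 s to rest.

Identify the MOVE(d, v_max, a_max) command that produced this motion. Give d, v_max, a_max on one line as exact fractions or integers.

d=135/4 v_max=27/4 a_max=9/4

a_max = (27/4)/3 = 9/4
d_a = ½·27/4·3 = 81/8; d_c = 27/4·2 = 27/2
d = 2·81/8 + 27/2 = 135/4
t_c = 2 > 0 so v_max = 27/4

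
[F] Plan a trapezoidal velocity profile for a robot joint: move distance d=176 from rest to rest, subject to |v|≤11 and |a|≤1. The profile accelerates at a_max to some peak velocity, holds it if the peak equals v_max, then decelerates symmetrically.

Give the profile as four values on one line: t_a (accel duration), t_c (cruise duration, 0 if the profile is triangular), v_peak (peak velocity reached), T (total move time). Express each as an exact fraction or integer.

t_a=11 t_c=5 v_peak=11 T=27

(v_max)²/a_max = 11²/1 = 121
176 ≥ 121 ⇒ cruise phase
t_a = 11/1 = 11; v_peak = 11
d_cruise = 176 − 121 = 55; t_c = 55/11 = 5
T = 2·11 + 5 = 27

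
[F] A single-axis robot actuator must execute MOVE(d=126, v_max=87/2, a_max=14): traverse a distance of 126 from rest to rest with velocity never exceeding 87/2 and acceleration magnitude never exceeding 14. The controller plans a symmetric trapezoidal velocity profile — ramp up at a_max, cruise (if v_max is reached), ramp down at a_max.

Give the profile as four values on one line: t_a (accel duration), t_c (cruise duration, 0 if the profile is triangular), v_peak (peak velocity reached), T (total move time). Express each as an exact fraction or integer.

t_a=3 t_c=0 v_peak=42 T=6

v_max²/a_max = (87/2)²/14 = 7569/56
126 < 7569/56 → triangular
v_peak = √(126·14) = √1764 = 42
t_a = 42/14 = 3; t_c = 0
T = 2·3 = 6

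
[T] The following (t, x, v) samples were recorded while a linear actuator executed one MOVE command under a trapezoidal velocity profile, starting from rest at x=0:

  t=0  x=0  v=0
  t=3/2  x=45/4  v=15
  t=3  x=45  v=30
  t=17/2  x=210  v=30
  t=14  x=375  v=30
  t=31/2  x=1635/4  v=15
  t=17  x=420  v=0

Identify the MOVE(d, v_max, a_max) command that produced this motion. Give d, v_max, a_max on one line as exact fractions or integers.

final state: t=17, x=420, v=0 → d = 420
a_max = (15−0)/(3/2−0) = 10
max v = 30 over t∈[3,14] → v_max = 30
check: 30·(3+11) = 420 ✓

d=420 v_max=30 a_max=10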